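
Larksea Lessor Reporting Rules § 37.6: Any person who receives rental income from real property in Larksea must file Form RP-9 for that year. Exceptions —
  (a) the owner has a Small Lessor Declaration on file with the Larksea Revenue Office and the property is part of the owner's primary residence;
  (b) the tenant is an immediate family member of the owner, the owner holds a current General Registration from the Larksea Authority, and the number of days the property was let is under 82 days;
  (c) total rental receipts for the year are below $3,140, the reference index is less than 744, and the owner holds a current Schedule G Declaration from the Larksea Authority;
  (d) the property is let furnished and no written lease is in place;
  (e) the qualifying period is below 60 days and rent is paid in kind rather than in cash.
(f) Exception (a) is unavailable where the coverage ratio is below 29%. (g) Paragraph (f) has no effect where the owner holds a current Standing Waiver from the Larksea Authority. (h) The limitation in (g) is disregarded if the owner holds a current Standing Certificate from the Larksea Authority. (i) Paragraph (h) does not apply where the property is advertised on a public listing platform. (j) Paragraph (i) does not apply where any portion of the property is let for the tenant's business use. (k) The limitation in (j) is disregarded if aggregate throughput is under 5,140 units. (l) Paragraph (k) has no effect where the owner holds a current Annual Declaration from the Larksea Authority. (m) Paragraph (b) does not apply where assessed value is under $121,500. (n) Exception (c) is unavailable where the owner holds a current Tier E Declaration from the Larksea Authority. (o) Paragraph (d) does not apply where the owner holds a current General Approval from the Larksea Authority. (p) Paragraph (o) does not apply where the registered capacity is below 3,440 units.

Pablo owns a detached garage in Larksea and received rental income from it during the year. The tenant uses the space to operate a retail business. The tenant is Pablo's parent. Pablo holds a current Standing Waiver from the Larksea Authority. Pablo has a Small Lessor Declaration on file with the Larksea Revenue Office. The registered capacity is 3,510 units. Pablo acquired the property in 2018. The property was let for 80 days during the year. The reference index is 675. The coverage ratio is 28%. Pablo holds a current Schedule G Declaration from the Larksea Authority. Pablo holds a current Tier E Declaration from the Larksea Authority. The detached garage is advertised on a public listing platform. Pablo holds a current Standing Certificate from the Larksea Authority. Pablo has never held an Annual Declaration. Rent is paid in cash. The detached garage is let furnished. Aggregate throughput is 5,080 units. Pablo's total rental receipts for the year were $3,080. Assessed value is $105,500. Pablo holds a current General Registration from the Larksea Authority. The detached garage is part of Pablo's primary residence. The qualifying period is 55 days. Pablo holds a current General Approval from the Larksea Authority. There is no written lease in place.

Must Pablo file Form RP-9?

All of (a)'s requirements are met (a Small Lessor Declaration is on file; the detached garage is part of the primary residence). Applying paragraphs (f)–(l): (f) would limit (a) — the coverage ratio is 28%, below the 29% limit — but (g) sets (f) aside: (g) is engaged — a current Standing Waiver is held. (h) would limit (g) — a current Standing Certificate is held — but (i) sets (h) aside: (i) operates — the property is publicly advertised. (j) is triggered (the space is let for business use), but yields to (k): (k) operates against (j): aggregate throughput is 5,080 units, under the 5,140 units limit. (l), which would lift (k), is inapplicable — no current Annual Declaration is held. Exception (a) stands.
Exception (b): the tenant is an immediate family member; a current General Registration is held; the number of days the property was let is 80 days, under the 82 days limit — every condition holds. But applying paragraph (m): (m) operates against (b): assessed value is $105,500, under the $121,500 limit. So (b) is unavailable.
Exception (c)'s conditions are all satisfied: total rental receipts for the year are $3,080, below the $3,140 limit; the reference index is 675, less than the 744 limit; a current Schedule G Declaration is held. However, paragraph (n) must be considered: (n) operates against (c): a current Tier E Declaration is held. (c) is therefore removed.
Exception (d)'s conditions are all satisfied: the property is let furnished; there is no written lease. But applying paragraphs (o)–(p): (o) operates against (d): a current General Approval is held. (p), which would lift (o), does not operate here — the registered capacity is 3,510 units, not below 3,440 units. (d) is therefore removed.
Exception (e) does not apply: rent is paid in cash.

No — exception (a) applies; Pablo is not required to file Form RP-9.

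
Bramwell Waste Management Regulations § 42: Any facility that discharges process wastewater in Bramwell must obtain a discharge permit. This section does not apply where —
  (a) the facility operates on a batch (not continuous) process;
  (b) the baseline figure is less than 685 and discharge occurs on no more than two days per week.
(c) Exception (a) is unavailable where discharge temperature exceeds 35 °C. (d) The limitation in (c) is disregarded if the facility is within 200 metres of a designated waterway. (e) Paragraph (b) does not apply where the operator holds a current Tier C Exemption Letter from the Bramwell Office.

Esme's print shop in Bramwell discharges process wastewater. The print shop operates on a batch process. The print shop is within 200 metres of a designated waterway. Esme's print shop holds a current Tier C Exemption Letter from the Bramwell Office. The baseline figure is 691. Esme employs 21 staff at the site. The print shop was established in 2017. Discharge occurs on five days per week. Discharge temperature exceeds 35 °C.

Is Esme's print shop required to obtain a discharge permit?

No — exception (a) applies; Esme's print shop is not required to obtain a discharge permit.

Exception (a) is satisfied on its face — the facility operates on a batch process. Under paragraphs (c)–(d): (c) would limit (a) — discharge temperature exceeds 35 °C — but (d) sets (c) aside: (d) operates against (c): the print shop is within 200 m of a designated waterway. So (a) applies.
Exception (b) requires that the baseline figure is less than 685; but the baseline figure is 691, not less than 685, so (b) is unavailable.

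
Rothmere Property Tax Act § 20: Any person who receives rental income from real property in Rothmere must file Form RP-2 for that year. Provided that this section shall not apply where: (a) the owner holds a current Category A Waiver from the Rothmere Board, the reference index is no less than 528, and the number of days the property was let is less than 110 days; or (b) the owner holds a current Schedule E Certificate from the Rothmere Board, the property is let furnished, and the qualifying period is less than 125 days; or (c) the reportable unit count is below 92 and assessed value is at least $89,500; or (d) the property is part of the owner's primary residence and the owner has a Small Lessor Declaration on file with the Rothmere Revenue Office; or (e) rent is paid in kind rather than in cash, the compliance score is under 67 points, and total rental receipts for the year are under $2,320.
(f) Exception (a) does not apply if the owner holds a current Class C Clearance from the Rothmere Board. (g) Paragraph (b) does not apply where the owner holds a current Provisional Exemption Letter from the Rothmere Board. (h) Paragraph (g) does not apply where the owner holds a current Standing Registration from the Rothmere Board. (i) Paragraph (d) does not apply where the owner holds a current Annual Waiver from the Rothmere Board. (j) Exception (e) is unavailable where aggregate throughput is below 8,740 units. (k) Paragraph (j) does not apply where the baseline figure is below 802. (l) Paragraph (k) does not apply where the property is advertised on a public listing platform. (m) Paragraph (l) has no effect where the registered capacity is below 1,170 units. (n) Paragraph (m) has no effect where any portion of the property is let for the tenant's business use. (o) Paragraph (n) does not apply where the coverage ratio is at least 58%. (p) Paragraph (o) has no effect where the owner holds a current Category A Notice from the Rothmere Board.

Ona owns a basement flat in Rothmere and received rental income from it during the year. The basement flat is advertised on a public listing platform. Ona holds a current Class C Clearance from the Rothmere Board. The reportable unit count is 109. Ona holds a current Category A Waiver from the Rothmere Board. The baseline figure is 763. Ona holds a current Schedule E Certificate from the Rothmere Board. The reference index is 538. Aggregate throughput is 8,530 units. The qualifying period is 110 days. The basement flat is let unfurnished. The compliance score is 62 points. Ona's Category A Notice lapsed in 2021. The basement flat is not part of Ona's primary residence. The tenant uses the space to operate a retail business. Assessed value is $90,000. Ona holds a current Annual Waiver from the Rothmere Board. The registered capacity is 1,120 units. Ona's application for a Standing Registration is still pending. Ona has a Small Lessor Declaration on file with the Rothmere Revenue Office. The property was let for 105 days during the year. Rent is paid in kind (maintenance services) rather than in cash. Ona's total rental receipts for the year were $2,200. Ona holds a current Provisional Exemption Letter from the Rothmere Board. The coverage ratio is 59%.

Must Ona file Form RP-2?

No — exception (e) applies; Ona is not required to file Form RP-2.

Exception (a)'s conditions are all satisfied: a current Category A Waiver is held; the reference index is 538, meeting the 528 threshold; the number of days the property was let is 105 days, less than the 110 days limit. However, paragraph (f) must be considered: (f) operates — a current Class C Clearance is held. Exception (a) does not apply.
Exception (b) does not apply: the property is let unfurnished.
Exception (c) requires that the reportable unit count is below 92; but the reportable unit count is 109, not below 92, so (c) is unavailable.
Exception (d) does not apply: the basement flat is not part of the primary residence.
Exception (e): rent is paid in kind; the compliance score is 62 points, under the 67 points limit; total rental receipts for the year are $2,200, under the $2,320 limit — every condition holds. Applying paragraphs (j)–(p): (j) would limit (e) — aggregate throughput is 8,530 units, below the 8,740 units limit — but (k) sets (j) aside: (k) applies — the baseline figure is 763, below the 802 limit. (l) is engaged (the property is publicly advertised), but yields to (m): (m) operates against (l): the registered capacity is 1,120 units, below the 1,170 units limit. (n) would limit (m) — the space is let for business use — but (o) sets (n) aside: (o) operates against (n): the coverage ratio is 59%, meeting the 58% threshold. (p) does not operate here (there is no Category A Notice in force), so (o) stands. Exception (e) stands.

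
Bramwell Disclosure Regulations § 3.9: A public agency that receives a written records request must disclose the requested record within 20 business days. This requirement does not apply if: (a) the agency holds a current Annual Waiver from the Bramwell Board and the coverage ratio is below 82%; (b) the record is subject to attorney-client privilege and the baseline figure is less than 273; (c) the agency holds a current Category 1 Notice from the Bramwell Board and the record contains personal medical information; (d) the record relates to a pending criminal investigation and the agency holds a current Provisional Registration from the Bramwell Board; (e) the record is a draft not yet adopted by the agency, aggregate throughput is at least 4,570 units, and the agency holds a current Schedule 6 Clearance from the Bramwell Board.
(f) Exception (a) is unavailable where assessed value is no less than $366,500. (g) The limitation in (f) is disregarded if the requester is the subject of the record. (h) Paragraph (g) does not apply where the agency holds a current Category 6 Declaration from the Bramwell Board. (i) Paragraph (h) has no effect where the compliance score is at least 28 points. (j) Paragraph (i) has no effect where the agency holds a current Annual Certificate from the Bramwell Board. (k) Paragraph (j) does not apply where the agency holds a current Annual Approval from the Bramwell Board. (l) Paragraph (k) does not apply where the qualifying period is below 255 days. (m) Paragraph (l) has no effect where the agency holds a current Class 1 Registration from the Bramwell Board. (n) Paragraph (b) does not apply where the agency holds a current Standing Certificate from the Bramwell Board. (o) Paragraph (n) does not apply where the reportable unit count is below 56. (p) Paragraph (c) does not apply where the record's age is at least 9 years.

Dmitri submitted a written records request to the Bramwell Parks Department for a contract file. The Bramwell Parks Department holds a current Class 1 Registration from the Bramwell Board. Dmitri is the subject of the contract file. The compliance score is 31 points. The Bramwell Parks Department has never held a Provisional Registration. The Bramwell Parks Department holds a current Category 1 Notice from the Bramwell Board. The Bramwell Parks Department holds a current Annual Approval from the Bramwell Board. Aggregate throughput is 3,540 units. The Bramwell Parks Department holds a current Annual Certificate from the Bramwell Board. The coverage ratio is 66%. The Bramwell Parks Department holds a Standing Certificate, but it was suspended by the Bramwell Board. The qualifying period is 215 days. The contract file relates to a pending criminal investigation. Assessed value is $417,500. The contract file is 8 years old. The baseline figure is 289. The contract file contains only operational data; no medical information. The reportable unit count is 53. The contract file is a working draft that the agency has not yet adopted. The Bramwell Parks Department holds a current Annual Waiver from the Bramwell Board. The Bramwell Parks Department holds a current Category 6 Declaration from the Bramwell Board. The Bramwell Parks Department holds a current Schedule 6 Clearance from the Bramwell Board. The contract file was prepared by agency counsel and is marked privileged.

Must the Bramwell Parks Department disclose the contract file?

No — exception (a) applies; the Bramwell Parks Department is not required to disclose the contract file.

Exception (a): a current Annual Waiver is held; the coverage ratio is 66%, below the 82% limit — every condition holds. Under paragraphs (f)–(m): (f) would limit (a) — assessed value is $417,500, meeting the $366,500 threshold — but (g) sets (f) aside: (g) operates — Dmitri is the subject of the contract file. (h) is triggered (a current Category 6 Declaration is held), but is displaced by (i): (i) operates — the compliance score is 31 points, meeting the 28 points threshold. (j) would limit (i) — a current Annual Certificate is held — but (k) sets (j) aside: (k) is triggered — a current Annual Approval is held. (l) operates (the qualifying period is 215 days, below the 255 days limit), but is itself disapplied by (m): (m) is engaged — a current Class 1 Registration is held. So (a) applies.
Exception (b) does not apply: the baseline figure is 289, not less than 273.
Exception (c) does not apply: the contract file contains only operational data.
Exception (d) does not apply: there is no Provisional Registration in force.
Exception (e) fails — aggregate throughput is 3,540 units, short of 4,570 units.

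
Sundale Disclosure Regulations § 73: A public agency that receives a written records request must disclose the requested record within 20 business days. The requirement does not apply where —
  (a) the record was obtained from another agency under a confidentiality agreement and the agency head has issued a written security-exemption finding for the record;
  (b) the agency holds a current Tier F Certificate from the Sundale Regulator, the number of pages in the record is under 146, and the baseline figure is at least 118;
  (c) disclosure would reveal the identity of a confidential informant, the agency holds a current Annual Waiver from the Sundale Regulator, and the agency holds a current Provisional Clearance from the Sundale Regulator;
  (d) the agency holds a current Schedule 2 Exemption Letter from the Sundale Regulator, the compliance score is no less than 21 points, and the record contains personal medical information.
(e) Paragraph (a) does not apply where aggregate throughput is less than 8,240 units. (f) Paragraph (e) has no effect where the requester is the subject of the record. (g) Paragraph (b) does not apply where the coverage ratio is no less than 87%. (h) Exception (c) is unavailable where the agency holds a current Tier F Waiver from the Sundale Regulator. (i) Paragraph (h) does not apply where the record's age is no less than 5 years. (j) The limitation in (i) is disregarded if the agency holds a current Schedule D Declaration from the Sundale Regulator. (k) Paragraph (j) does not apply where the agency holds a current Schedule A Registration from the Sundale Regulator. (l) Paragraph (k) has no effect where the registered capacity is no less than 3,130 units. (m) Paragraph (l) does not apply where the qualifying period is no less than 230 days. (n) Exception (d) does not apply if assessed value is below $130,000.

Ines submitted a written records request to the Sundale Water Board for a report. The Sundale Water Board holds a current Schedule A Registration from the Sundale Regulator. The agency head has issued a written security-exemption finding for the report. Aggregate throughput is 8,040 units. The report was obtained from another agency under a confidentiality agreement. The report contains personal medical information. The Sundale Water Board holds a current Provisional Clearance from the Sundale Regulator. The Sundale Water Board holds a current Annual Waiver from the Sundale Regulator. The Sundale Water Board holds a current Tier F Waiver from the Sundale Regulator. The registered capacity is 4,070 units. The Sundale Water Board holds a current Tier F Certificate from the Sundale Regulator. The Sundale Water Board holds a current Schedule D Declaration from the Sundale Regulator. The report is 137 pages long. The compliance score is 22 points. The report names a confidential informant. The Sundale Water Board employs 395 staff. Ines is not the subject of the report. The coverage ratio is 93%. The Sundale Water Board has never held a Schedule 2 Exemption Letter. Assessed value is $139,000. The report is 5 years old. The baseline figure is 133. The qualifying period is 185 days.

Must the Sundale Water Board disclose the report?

Exception (a) is satisfied on its face — the report was obtained under a confidentiality agreement; a written security-exemption finding has been issued. However, paragraphs (e)–(f) must be considered: (e) operates against (a): aggregate throughput is 8,040 units, less than the 8,240 units limit. (f) is not triggered (Ines is not the subject of the report), so (e) stands. (a) is therefore removed.
Exception (b) is satisfied on its face — a current Tier F Certificate is held; the number of pages in the record is 137, under the 146 limit; the baseline figure is 133, meeting the 118 threshold. But: (g) applies — the coverage ratio is 93%, meeting the 87% threshold. Exception (b) does not apply.
Exception (c)'s conditions are all satisfied: the report names a confidential informant; a current Annual Waiver is held; a current Provisional Clearance is held. However, paragraphs (h)–(m) must be considered: (h) operates — a current Tier F Waiver is held. (i) would limit (h) — the record's age is 5 years, meeting the 5 years threshold — but (j) sets (i) aside: (j) applies — a current Schedule D Declaration is held. (k) operates (a current Schedule A Registration is held), but yields to (l): (l) operates against (k): the registered capacity is 4,070 units, meeting the 3,130 units threshold. (m), which would lift (l), is inapplicable — the qualifying period is 185 days, short of 230 days. (c) is therefore removed.
Exception (d) fails — there is no Schedule 2 Exemption Letter in force.
No exception applies. The general rule governs.

Yes — the Sundale Water Board must disclose the report.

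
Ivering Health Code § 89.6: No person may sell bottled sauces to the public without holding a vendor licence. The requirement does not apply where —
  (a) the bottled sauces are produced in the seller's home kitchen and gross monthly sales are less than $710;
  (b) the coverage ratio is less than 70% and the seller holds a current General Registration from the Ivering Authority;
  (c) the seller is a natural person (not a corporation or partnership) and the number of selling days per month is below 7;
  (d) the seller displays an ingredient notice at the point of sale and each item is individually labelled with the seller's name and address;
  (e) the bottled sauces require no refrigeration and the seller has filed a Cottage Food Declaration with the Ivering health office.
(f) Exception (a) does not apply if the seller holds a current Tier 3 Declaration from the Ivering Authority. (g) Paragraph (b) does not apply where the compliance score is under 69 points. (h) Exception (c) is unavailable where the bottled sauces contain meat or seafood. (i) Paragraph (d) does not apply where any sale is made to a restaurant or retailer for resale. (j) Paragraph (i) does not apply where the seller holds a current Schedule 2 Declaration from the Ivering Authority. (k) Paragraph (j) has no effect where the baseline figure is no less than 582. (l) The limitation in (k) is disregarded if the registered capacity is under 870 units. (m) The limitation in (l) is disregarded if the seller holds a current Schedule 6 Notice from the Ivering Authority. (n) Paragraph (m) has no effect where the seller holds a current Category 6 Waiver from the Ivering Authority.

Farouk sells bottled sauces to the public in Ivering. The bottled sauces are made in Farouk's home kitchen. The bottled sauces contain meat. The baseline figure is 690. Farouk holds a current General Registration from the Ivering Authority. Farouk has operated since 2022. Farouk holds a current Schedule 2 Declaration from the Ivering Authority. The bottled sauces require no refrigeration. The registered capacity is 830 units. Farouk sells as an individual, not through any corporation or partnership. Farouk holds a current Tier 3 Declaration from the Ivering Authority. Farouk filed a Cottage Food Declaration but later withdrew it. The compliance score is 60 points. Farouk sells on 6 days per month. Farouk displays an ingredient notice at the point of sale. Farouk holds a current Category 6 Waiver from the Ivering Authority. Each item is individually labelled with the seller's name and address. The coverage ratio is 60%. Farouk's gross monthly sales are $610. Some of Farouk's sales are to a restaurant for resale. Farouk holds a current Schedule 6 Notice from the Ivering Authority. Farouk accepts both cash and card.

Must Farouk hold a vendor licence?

No — exception (d) applies; Farouk is not required to hold a vendor licence.

Exception (a) is satisfied on its face — the bottled sauces are home-kitchen produced; gross monthly sales are $610, less than the $710 limit. However, paragraph (f) must be considered: (f) operates against (a): a current Tier 3 Declaration is held. So (a) is unavailable.
Exception (b): the coverage ratio is 60%, less than the 70% limit; a current General Registration is held — every condition holds. But applying paragraph (g): (g) operates against (b): the compliance score is 60 points, under the 69 points limit. (b) is therefore removed.
Exception (c) is satisfied on its face — the seller is a natural person; the number of selling days per month is 6, below the 7 limit. But applying paragraph (h): (h) is triggered — the bottled sauces contain meat. Exception (c) does not apply.
All of (d)'s requirements are met (an ingredient notice is displayed; items are individually labelled). Applying paragraphs (i)–(n): (i) applies (some sales are to a restaurant for resale), but is overridden by (j): (j) operates against (i): a current Schedule 2 Declaration is held. (k) applies (the baseline figure is 690, meeting the 582 threshold), but is overridden by (l): (l) operates against (k): the registered capacity is 830 units, under the 870 units limit. (m) operates (a current Schedule 6 Notice is held), but is set aside by (n): (n) applies — a current Category 6 Waiver is held. (d) remains available.
Exception (e) requires that the seller has filed a Cottage Food Declaration with the Ivering health office; but the Cottage Food Declaration was withdrawn, so (e) is unavailable.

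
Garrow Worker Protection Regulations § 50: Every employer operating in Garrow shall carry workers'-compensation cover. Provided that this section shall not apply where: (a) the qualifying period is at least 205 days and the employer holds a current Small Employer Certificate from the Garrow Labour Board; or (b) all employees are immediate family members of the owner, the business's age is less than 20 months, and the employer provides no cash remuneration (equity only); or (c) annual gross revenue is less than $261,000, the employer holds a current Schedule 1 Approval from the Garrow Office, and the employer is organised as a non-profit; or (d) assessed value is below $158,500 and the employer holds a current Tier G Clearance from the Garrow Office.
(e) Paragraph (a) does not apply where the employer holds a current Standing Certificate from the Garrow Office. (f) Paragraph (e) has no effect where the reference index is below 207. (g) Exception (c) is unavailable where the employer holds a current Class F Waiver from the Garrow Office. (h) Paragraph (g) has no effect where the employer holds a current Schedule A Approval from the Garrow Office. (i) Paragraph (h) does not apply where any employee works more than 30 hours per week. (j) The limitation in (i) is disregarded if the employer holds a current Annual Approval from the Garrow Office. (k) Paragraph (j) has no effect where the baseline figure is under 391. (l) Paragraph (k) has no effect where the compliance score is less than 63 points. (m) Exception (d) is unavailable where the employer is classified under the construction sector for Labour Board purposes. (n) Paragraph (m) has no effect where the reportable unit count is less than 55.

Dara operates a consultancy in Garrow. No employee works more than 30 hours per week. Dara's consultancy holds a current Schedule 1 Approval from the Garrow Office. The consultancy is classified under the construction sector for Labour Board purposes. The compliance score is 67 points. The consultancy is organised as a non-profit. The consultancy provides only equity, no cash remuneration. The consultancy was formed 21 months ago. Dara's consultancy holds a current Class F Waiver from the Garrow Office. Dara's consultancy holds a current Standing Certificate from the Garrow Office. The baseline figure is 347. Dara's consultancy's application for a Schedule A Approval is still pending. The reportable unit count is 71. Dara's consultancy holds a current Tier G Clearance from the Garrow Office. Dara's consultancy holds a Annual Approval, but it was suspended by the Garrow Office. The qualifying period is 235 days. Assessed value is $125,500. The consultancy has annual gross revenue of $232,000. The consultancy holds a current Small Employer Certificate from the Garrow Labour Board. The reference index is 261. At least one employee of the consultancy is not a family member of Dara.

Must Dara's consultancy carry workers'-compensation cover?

Yes — Dara's consultancy must carry workers'-compensation cover.

Exception (a) is satisfied on its face — the qualifying period is 235 days, meeting the 205 days threshold; a current Small Employer Certificate is held. But: (e) operates — a current Standing Certificate is held. (f), which would lift (e), is inapplicable — the reference index is 261, not below 207. (a) is therefore removed.
Exception (b) requires that all employees are immediate family members of the owner; but at least one employee is not a family member, so (b) is unavailable.
Exception (c) is satisfied on its face — annual gross revenue is $232,000, less than the $261,000 limit; a current Schedule 1 Approval is held; the employer is a non-profit. But applying paragraphs (g)–(l): (g) operates against (c): a current Class F Waiver is held. (h), which would lift (g), is not triggered — the Schedule A Approval is not current. So (c) is unavailable.
All of (d)'s requirements are met (assessed value is $125,500, below the $158,500 limit; a current Tier G Clearance is held). However, paragraphs (m)–(n) must be considered: (m) applies — the consultancy is classified under the construction sector. (n), which would lift (m), is not triggered — the reportable unit count is 71, not less than 55. (d) is therefore removed.
No exception applies. The general rule governs.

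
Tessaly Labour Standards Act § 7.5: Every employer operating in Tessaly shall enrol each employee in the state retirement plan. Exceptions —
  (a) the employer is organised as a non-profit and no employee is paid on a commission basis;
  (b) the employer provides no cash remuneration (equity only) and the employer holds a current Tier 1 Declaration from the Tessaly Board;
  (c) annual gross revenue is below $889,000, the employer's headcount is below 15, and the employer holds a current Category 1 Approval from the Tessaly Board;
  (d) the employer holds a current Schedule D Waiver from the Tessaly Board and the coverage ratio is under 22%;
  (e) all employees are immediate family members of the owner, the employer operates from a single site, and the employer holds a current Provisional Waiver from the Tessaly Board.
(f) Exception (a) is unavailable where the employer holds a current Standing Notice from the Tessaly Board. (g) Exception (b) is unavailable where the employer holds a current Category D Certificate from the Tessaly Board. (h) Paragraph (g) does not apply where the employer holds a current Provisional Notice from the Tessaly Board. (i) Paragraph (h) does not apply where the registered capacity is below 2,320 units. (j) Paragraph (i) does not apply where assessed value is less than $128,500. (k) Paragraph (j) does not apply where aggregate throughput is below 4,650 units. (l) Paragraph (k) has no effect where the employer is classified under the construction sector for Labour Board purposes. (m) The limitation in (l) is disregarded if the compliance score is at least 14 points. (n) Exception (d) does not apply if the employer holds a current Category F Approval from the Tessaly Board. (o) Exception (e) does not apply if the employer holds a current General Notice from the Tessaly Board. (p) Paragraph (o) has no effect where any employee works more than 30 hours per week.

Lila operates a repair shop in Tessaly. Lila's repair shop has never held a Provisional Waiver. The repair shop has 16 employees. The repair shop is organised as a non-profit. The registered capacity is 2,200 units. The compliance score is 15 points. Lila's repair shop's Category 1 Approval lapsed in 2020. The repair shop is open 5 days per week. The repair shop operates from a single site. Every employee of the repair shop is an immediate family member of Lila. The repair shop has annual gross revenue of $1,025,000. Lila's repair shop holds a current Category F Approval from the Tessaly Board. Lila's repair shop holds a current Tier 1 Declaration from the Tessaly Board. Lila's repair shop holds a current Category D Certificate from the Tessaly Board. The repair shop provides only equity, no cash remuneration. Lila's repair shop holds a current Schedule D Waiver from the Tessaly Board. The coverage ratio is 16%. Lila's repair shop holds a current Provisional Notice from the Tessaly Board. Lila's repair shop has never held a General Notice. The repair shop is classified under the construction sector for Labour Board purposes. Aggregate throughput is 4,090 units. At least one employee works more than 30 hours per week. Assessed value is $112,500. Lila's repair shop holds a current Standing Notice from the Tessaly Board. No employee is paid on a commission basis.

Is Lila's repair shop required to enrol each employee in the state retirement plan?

Yes — Lila's repair shop must enrol each employee in the state retirement plan.

Exception (a): the employer is a non-profit; no employee is paid on commission — every condition holds. But: (f) operates against (a): a current Standing Notice is held. Exception (a) does not apply.
Exception (b) is satisfied on its face — remuneration is equity-only; a current Tier 1 Declaration is held. But applying paragraphs (g)–(m): (g) operates against (b): a current Category D Certificate is held. (h) would limit (g) — a current Provisional Notice is held — but (i) sets (h) aside: (i) operates against (h): the registered capacity is 2,200 units, below the 2,320 units limit. (j) operates (assessed value is $112,500, less than the $128,500 limit), but yields to (k): (k) operates — aggregate throughput is 4,090 units, below the 4,650 units limit. (l) would limit (k) — the repair shop is classified under the construction sector — but (m) sets (l) aside: (m) operates against (l): the compliance score is 15 points, meeting the 14 points threshold. (b) is therefore removed.
Exception (c) does not apply: annual gross revenue is $1,025,000, not below $889,000.
Exception (d) is satisfied on its face — a current Schedule D Waiver is held; the coverage ratio is 16%, under the 22% limit. But: (n) operates against (d): a current Category F Approval is held. So (d) is unavailable.
Exception (e) requires that the employer holds a current Provisional Waiver from the Tessaly Board; but there is no Provisional Waiver in force, so (e) is unavailable.
None of the exceptions is available; § 7.5 applies in full.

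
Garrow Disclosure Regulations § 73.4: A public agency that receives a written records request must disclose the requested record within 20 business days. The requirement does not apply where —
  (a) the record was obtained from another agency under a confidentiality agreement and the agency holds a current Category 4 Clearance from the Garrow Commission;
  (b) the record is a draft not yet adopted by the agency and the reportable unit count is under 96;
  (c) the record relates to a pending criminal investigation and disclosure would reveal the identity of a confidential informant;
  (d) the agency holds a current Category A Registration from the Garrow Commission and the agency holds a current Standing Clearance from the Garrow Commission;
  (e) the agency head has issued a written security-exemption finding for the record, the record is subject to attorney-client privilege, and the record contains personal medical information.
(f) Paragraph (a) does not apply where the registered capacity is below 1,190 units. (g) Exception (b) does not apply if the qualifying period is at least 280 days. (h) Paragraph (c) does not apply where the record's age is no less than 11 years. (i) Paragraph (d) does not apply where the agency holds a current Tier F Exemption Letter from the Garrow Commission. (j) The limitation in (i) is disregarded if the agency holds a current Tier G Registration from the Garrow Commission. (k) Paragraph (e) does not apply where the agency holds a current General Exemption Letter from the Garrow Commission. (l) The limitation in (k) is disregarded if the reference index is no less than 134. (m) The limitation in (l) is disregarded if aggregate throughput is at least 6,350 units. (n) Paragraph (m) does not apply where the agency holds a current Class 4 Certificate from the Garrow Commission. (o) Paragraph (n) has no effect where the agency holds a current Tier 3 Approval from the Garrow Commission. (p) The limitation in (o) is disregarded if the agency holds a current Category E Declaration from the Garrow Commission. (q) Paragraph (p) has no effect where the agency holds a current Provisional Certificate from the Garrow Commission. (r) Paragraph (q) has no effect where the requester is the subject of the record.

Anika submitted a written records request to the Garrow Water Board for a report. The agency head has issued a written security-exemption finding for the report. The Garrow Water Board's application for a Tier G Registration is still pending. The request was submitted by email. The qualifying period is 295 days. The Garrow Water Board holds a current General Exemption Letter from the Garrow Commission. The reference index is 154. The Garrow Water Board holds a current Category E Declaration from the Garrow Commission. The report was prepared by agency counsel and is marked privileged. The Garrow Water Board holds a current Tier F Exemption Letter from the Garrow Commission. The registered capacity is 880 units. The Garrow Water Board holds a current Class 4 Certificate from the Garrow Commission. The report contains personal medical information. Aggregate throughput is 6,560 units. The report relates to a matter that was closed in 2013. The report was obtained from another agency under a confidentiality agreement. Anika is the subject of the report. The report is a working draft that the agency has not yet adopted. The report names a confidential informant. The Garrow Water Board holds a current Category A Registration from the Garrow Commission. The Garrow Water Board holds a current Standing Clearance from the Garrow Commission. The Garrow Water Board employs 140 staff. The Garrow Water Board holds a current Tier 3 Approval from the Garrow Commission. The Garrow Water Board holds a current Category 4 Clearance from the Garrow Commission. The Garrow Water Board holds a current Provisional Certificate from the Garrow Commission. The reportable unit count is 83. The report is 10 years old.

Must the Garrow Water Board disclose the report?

No — exception (e) applies; the Garrow Water Board is not required to disclose the report.

All of (a)'s requirements are met (the report was obtained under a confidentiality agreement; a current Category 4 Clearance is held). Turning to paragraph (f): (f) operates — the registered capacity is 880 units, below the 1,190 units limit. (a) is therefore removed.
All of (b)'s requirements are met (the report is an unadopted draft; the reportable unit count is 83, under the 96 limit). However, paragraph (g) must be considered: (g) operates against (b): the qualifying period is 295 days, meeting the 280 days threshold. (b) is therefore removed.
Exception (c) does not apply: the report relates to a closed matter.
Exception (d): a current Category A Registration is held; a current Standing Clearance is held — every condition holds. But: (i) operates against (d): a current Tier F Exemption Letter is held. (j), which would lift (i), is not engaged — no current Tier G Registration is held. So (d) is unavailable.
Exception (e) is satisfied on its face — a written security-exemption finding has been issued; the report is privileged; the report contains personal medical information. As to paragraphs (k)–(r): (k) operates (a current General Exemption Letter is held), but is itself disapplied by (l): (l) operates against (k): the reference index is 154, meeting the 134 threshold. (m) applies (aggregate throughput is 6,560 units, meeting the 6,350 units threshold), but is overridden by (n): (n) is triggered — a current Class 4 Certificate is held. (o) would limit (n) — a current Tier 3 Approval is held — but (p) sets (o) aside: (p) operates against (o): a current Category E Declaration is held. (q) would limit (p) — a current Provisional Certificate is held — but (r) sets (q) aside: (r) operates against (q): Anika is the subject of the report. Exception (e) stands.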